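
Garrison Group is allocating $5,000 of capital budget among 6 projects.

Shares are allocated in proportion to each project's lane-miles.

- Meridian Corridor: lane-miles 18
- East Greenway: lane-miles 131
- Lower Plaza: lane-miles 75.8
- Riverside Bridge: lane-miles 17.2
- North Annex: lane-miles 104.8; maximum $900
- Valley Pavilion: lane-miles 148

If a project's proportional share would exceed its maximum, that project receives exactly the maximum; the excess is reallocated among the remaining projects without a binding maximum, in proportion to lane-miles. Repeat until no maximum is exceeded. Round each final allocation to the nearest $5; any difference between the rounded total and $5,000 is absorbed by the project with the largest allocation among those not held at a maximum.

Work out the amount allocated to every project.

Combined lane-miles = 494.8.
Proportional shares (ignoring caps): Meridian Corridor 181.89; East Greenway 1,323.77; Lower Plaza 765.97; Riverside Bridge 173.81; North Annex 1,059.01; Valley Pavilion 1,495.55.
Held at cap: North Annex ($900); remaining pool $4,100 reallocated over remaining lane-miles 390.
Redistributed shares: Meridian Corridor 189.23 → $190; East Greenway 1,377.18 → $1,375; Lower Plaza 796.87 → $795; Riverside Bridge 180.82 → $180; Valley Pavilion 1,555.90 → $1,555.
Rounding difference +$5 applied to Valley Pavilion → $1,560.

Meridian Corridor: $190; East Greenway: $1,375; Lower Plaza: $795; Riverside Bridge: $180; North Annex: $900; Valley Pavilion: $1,560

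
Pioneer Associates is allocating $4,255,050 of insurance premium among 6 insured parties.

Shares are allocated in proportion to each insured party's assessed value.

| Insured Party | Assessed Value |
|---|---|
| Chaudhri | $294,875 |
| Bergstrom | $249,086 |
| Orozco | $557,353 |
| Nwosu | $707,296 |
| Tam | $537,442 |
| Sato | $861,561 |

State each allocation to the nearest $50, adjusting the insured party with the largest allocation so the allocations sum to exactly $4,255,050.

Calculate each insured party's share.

Chaudhri: $391,150 | Bergstrom: $330,400 | Orozco: $739,350 | Nwosu: $938,250 | Tam: $712,950 | Sato: $1,142,950

Assessed value total: 3,207,613.
Proportional shares: Chaudhri 294,875/3,207,613 × $4,255,050 = 391,165.60; Bergstrom 249,086/3,207,613 × $4,255,050 = 330,424.33; Orozco 557,353/3,207,613 × $4,255,050 = 739,355.05; Nwosu 707,296/3,207,613 × $4,255,050 = 938,261.52; Tam 537,442/3,207,613 × $4,255,050 = 712,942.17; Sato 861,561/3,207,613 × $4,255,050 = 1,142,901.32.
Rounded to nearest $50: Chaudhri $391,150; Bergstrom $330,400; Orozco $739,350; Nwosu $938,250; Tam $712,950; Sato $1,142,900. Sum = $4,255,000.
Difference $4,255,050 − $4,255,000 = +$50 applied to largest allocation (Sato): Sato becomes $1,142,950.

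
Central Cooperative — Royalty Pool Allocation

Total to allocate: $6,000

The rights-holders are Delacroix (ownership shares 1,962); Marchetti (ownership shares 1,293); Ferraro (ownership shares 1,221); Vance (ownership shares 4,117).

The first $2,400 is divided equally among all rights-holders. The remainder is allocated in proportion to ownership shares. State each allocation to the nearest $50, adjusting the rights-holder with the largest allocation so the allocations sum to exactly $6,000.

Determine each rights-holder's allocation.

Delacroix: $1,400; Marchetti: $1,150; Ferraro: $1,100; Vance: $2,350

Equal tier: $2,400 ÷ 4 = $600 apiece.
Remainder $3,600 by ownership shares (total 8,593): Delacroix 821.97 → $800; Marchetti 541.70 → $550; Ferraro 511.53 → $500; Vance 1,724.80 → $1,700.
Rounding difference +$50 on remainder applied to Vance.
Totals: Delacroix $600 + $800 = $1,400; Marchetti $600 + $550 = $1,150; Ferraro $600 + $500 = $1,100; Vance $600 + $1,750 = $2,350.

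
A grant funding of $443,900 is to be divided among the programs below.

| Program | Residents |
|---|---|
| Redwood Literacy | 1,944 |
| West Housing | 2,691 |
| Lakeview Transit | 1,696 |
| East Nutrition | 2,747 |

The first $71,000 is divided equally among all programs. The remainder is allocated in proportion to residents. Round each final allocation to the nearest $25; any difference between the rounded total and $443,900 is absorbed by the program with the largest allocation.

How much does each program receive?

Redwood Literacy: $97,600; West Housing: $128,300; Lakeview Transit: $87,425; East Nutrition: $130,575

First tranche $71,000 split equally: $17,750 each.
Remainder $372,900 by residents (total 9,078): Redwood Literacy 79,854.33 → $79,850; West Housing 110,539.09 → $110,550; Lakeview Transit 69,667.15 → $69,675; East Nutrition 112,839.42 → $112,850.
Rounding difference −$25 on remainder applied to East Nutrition.
Totals: Redwood Literacy $17,750 + $79,850 = $97,600; West Housing $17,750 + $110,550 = $128,300; Lakeview Transit $17,750 + $69,675 = $87,425; East Nutrition $17,750 + $112,825 = $130,575.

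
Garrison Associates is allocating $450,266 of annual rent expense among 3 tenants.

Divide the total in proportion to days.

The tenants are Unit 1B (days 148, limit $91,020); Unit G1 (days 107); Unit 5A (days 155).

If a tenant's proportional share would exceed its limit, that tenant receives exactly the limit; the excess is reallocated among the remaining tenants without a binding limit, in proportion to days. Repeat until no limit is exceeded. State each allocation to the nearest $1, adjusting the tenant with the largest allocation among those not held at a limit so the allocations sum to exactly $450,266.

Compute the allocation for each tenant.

Total days = 410.
Proportional shares (ignoring caps): Unit 1B 162,535.04; Unit G1 117,508.44; Unit 5A 170,222.51.
Held at cap: Unit 1B ($91,020); remaining pool $359,246 reallocated over remaining days 262.
Redistributed shares: Unit G1 146,714.97 → $146,715; Unit 5A 212,531.03 → $212,531.

Unit 1B: $91,020; Unit G1: $146,715; Unit 5A: $212,531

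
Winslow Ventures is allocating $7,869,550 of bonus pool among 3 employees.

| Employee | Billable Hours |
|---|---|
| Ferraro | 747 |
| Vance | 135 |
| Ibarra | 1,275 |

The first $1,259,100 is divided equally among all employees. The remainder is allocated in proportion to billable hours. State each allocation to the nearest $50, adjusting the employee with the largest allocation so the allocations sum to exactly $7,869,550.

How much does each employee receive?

Ferraro: $2,709,000 · Vance: $833,450 · Ibarra: $4,327,100

Equal tier: $1,259,100 ÷ 3 = $419,700 apiece.
Remainder $6,610,450 by billable hours (total 2,157): Ferraro 2,289,293.53 → $2,289,300; Vance 413,727.75 → $413,750; Ibarra 3,907,428.72 → $3,907,450.
Rounding difference −$50 on remainder applied to Ibarra.
Totals: Ferraro $419,700 + $2,289,300 = $2,709,000; Vance $419,700 + $413,750 = $833,450; Ibarra $419,700 + $3,907,400 = $4,327,100.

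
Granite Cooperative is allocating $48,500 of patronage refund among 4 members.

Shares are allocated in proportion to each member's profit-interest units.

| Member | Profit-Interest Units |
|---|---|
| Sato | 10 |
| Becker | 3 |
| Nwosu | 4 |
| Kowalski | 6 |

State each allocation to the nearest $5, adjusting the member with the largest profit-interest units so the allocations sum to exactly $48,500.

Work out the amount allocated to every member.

Sato: $21,090 · Becker: $6,325 · Nwosu: $8,435 · Kowalski: $12,650

Total profit-interest units = 10 + 3 + 4 + 6 = 23.
Pro-rata amounts: Sato 21,086.96; Becker 6,326.09; Nwosu 8,434.78; Kowalski 12,652.17.
At nearest $5: Sato $21,085; Becker $6,325; Nwosu $8,435; Kowalski $12,650. Sum = $48,495.
Difference $48,500 − $48,495 = +$5 applied to largest profit-interest units (Sato): Sato becomes $21,090.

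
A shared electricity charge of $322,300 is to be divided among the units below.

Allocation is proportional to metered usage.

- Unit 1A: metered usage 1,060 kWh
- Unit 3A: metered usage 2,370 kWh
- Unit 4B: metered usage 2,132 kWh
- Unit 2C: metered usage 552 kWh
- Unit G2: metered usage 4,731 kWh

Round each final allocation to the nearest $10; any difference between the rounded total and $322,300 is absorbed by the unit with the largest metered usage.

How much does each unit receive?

Metered usage total: 10,845.
Pro-rata amounts: Unit 1A 1,060/10,845 × $322,300 = 31,501.89; Unit 3A 2,370/10,845 × $322,300 = 70,433.47; Unit 4B 2,132/10,845 × $322,300 = 63,360.41; Unit 2C 552/10,845 × $322,300 = 16,404.76; Unit G2 4,731/10,845 × $322,300 = 140,599.47.
After rounding ($10): Unit 1A $31,500; Unit 3A $70,430; Unit 4B $63,360; Unit 2C $16,400; Unit G2 $140,600. Sum = $322,290.
Difference $322,300 − $322,290 = +$10 applied to largest metered usage (Unit G2): Unit G2 becomes $140,610.

Unit 1A: $31,500 · Unit 3A: $70,430 · Unit 4B: $63,360 · Unit 2C: $16,400 · Unit G2: $140,610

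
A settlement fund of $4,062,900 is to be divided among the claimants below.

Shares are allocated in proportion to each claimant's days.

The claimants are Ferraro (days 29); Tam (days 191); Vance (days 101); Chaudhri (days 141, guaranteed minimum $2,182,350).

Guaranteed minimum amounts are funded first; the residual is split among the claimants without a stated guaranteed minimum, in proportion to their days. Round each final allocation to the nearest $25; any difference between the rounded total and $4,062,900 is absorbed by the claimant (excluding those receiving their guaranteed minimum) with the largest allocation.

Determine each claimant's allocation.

Ferraro: $169,900 · Tam: $1,118,950 · Vance: $591,700 · Chaudhri: $2,182,350

Guaranteed amounts: Chaudhri $2,182,350. Residual $1,880,550.
Residual split over remaining days 321: Ferraro 169,893.93 → $169,900; Tam 1,118,956.54 → $1,118,950; Vance 591,699.53 → $591,700.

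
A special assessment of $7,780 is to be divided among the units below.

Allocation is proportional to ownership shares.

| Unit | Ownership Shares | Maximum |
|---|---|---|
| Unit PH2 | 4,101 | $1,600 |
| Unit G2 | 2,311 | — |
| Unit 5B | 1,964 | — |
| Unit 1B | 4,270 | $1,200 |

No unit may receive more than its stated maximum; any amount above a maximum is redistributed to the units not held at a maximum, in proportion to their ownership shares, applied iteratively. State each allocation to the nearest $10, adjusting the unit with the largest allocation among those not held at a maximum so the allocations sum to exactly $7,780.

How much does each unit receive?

Unit PH2: $1,600; Unit G2: $2,690; Unit 5B: $2,290; Unit 1B: $1,200

Sum of ownership shares: 12,646.
Unconstrained shares: Unit PH2 2,522.99; Unit G2 1,421.76; Unit 5B 1,208.28; Unit 1B 2,626.97.
Capped: Unit PH2 ($1,600), Unit 1B ($1,200); remaining pool $4,980 reallocated over remaining ownership shares 4,275.
Redistributed shares: Unit G2 2,692.11 → $2,690; Unit 5B 2,287.89 → $2,290.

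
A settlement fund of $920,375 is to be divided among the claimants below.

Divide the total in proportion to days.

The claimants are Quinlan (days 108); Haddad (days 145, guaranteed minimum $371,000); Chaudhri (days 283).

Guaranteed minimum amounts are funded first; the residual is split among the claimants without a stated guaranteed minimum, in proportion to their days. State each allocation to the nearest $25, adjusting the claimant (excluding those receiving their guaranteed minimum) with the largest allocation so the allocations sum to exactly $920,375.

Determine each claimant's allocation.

Quinlan: $151,750 · Haddad: $371,000 · Chaudhri: $397,625

Guaranteed amounts: Haddad $371,000. Residual $549,375.
Residual split over remaining days 391: Quinlan 151,745.52 → $151,750; Chaudhri 397,629.48 → $397,625.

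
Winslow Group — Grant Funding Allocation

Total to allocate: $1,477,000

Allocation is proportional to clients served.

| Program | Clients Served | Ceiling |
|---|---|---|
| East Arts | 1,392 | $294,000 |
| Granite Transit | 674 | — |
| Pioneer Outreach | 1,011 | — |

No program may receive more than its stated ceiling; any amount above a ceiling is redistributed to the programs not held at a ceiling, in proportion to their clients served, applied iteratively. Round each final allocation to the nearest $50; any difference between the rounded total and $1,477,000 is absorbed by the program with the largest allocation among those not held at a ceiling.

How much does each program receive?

Clients served total: 3,077.
Pro-rata shares before constraints: East Arts 668,178.10; Granite Transit 323,528.76; Pioneer Outreach 485,293.14.
Held at cap: East Arts ($294,000); remaining pool $1,183,000 reallocated over remaining clients served 1,685.
Shares after redistribution: Granite Transit 473,200.00 → $473,200; Pioneer Outreach 709,800.00 → $709,800.

East Arts: $294,000 · Granite Transit: $473,200 · Pioneer Outreach: $709,800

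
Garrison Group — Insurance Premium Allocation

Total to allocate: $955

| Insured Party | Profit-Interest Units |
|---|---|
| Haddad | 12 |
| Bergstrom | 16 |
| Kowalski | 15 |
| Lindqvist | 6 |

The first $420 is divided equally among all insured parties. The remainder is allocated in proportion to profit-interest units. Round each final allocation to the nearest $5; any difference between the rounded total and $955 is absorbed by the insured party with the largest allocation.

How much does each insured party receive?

Haddad: $235 | Bergstrom: $280 | Kowalski: $270 | Lindqvist: $170

Equal tier: $420 ÷ 4 = $105 apiece.
Remainder $535 by profit-interest units (total 49): Haddad 131.02 → $130; Bergstrom 174.69 → $175; Kowalski 163.78 → $165; Lindqvist 65.51 → $65.
Totals: Haddad $105 + $130 = $235; Bergstrom $105 + $175 = $280; Kowalski $105 + $165 = $270; Lindqvist $105 + $65 = $170.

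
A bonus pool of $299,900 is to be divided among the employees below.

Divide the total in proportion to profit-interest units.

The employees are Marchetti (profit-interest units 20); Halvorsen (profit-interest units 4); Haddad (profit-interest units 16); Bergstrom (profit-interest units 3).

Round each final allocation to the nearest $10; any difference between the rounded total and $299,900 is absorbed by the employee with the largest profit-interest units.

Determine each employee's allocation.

Total profit-interest units = 20 + 4 + 16 + 3 = 43.
Unrounded shares: Marchetti 139,488.37; Halvorsen 27,897.67; Haddad 111,590.70; Bergstrom 20,923.26.
After rounding ($10): Marchetti $139,490; Halvorsen $27,900; Haddad $111,590; Bergstrom $20,920. Sum = $299,900.
Rounded total matches; no reconciliation needed.

Marchetti: $139,490 | Halvorsen: $27,900 | Haddad: $111,590 | Bergstrom: $20,920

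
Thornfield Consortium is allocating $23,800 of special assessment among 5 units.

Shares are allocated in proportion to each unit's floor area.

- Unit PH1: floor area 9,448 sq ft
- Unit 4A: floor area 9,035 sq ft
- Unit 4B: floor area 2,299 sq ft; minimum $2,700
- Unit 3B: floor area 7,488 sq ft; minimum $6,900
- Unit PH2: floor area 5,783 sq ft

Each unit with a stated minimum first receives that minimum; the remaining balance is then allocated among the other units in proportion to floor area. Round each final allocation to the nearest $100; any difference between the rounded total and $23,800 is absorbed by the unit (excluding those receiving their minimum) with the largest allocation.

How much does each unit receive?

Guaranteed amounts: Unit 4B $2,700; Unit 3B $6,900. Balance $14,200.
Balance split over remaining floor area 24,266: Unit PH1 5,528.79 → $5,500; Unit 4A 5,287.11 → $5,300; Unit PH2 3,384.10 → $3,400.

Unit PH1: $5,500 · Unit 4A: $5,300 · Unit 4B: $2,700 · Unit 3B: $6,900 · Unit PH2: $3,400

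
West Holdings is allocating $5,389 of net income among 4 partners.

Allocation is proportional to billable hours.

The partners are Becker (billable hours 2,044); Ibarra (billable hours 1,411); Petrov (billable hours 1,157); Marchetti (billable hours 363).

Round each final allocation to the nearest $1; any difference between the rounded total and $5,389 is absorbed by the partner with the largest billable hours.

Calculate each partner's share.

Combined billable hours = 4,975.
Proportional shares: Becker 2,044/4,975 × $5,389 = 2,214.09; Ibarra 1,411/4,975 × $5,389 = 1,528.42; Petrov 1,157/4,975 × $5,389 = 1,253.28; Marchetti 363/4,975 × $5,389 = 393.21.
After rounding ($1): Becker $2,214; Ibarra $1,528; Petrov $1,253; Marchetti $393. Sum = $5,388.
Difference $5,389 − $5,388 = +$1 applied to largest billable hours (Becker): Becker becomes $2,215.

Becker: $2,215 | Ibarra: $1,528 | Petrov: $1,253 | Marchetti: $393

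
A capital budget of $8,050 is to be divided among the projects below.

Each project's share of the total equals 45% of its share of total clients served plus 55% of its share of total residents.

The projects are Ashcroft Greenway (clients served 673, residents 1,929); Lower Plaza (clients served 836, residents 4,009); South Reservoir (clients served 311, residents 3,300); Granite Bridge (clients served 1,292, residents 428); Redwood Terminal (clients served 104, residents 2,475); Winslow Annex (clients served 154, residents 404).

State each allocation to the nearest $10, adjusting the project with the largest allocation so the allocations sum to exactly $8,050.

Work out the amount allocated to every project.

Clients served total 3,370; residents total 12,545.
Blended shares (45% clients served + 55% residents): Ashcroft Greenway 0.1744; Lower Plaza 0.2874; South Reservoir 0.1862; Granite Bridge 0.1913; Redwood Terminal 0.1224; Winslow Annex 0.0383.
Unrounded shares: Ashcroft Greenway 1,404.23; Lower Plaza 2,313.53; South Reservoir 1,498.97; Granite Bridge 1,539.86; Redwood Terminal 985.29; Winslow Annex 308.12.
Rounded to nearest $10: Ashcroft Greenway $1,400; Lower Plaza $2,310; South Reservoir $1,500; Granite Bridge $1,540; Redwood Terminal $990; Winslow Annex $310. Sum = $8,050.
Sum already equals the total — no adjustment.

Ashcroft Greenway: $1,400; Lower Plaza: $2,310; South Reservoir: $1,500; Granite Bridge: $1,540; Redwood Terminal: $990; Winslow Annex: $310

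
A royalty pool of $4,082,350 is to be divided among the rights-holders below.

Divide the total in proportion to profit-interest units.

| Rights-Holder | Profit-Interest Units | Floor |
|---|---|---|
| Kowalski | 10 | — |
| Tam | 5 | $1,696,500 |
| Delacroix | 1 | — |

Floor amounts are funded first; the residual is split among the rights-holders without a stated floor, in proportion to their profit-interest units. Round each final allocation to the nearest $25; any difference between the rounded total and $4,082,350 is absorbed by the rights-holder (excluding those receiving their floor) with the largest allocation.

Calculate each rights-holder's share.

Guaranteed amounts: Tam $1,696,500. Residual $2,385,850.
Residual split over remaining profit-interest units 11: Kowalski 2,168,954.55 → $2,168,950; Delacroix 216,895.45 → $216,900.

Kowalski: $2,168,950 · Tam: $1,696,500 · Delacroix: $216,900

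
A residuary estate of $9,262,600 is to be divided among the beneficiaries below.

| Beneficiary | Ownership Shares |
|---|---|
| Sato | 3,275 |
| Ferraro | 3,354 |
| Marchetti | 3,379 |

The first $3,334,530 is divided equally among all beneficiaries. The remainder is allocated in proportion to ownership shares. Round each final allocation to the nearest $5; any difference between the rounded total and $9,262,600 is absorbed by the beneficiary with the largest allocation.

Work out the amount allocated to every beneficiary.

First tranche $3,334,530 split equally: $1,111,510 each.
Remainder $5,928,070 by ownership shares (total 10,008): Sato 1,939,891.01 → $1,939,890; Ferraro 1,986,685.33 → $1,986,685; Marchetti 2,001,493.66 → $2,001,495.
Totals: Sato $1,111,510 + $1,939,890 = $3,051,400; Ferraro $1,111,510 + $1,986,685 = $3,098,195; Marchetti $1,111,510 + $2,001,495 = $3,113,005.

Sato: $3,051,400; Ferraro: $3,098,195; Marchetti: $3,113,005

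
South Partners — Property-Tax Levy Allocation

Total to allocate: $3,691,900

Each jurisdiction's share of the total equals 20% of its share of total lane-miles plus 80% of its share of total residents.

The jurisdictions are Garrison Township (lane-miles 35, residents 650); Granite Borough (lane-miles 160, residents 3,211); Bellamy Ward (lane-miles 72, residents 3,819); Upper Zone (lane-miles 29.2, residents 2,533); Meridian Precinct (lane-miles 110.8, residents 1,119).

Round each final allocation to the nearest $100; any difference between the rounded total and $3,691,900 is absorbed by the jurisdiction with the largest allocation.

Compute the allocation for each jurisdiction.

Totals — lane-miles 407, residents 11,332.
Blended shares (20% lane-miles + 80% residents): Garrison Township 0.0631; Granite Borough 0.3053; Bellamy Ward 0.3050; Upper Zone 0.1932; Meridian Precinct 0.1334.
Unrounded shares: Garrison Township 232,910.04; Granite Borough 1,127,172.41; Bellamy Ward 1,125,988.98; Upper Zone 713,164.07; Meridian Precinct 492,664.50.
At nearest $100: Garrison Township $232,900; Granite Borough $1,127,200; Bellamy Ward $1,126,000; Upper Zone $713,200; Meridian Precinct $492,700. Sum = $3,692,000.
Difference $3,691,900 − $3,692,000 = −$100 applied to largest allocation (Granite Borough): Granite Borough becomes $1,127,100.

Garrison Township: $232,900 | Granite Borough: $1,127,100 | Bellamy Ward: $1,126,000 | Upper Zone: $713,200 | Meridian Precinct: $492,700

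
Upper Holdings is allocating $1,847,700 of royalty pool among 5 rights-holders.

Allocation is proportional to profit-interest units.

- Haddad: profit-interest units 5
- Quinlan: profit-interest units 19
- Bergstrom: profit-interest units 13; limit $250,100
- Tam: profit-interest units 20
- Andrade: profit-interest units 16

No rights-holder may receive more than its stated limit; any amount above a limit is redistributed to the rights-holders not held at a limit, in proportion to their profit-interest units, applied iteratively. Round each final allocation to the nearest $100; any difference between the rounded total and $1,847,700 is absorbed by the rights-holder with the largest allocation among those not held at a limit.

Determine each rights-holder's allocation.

Haddad: $133,100 · Quinlan: $505,900 · Bergstrom: $250,100 · Tam: $532,600 · Andrade: $426,000

Profit-interest units total: 73.
Pro-rata shares before constraints: Haddad 126,554.79; Quinlan 480,908.22; Bergstrom 329,042.47; Tam 506,219.18; Andrade 404,975.34.
Capped: Bergstrom ($250,100); residual $1,597,600 reallocated over remaining profit-interest units 60.
Redistributed shares: Haddad 133,133.33 → $133,100; Quinlan 505,906.67 → $505,900; Tam 532,533.33 → $532,500; Andrade 426,026.67 → $426,000.
Rounding difference +$100 applied to Tam → $532,600.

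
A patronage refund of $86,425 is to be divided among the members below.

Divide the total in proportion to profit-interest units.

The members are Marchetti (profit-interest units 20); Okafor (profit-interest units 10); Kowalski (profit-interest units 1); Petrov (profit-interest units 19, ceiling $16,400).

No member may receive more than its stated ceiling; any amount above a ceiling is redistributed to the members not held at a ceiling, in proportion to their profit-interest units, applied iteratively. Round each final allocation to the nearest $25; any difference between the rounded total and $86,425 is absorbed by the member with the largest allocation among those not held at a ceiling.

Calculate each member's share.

Profit-interest units total: 50.
Pro-rata shares before constraints: Marchetti 34,570.00; Okafor 17,285.00; Kowalski 1,728.50; Petrov 32,841.50.
Cap binds for Petrov ($16,400); residual $70,025 reallocated over remaining profit-interest units 31.
Shares after redistribution: Marchetti 45,177.42 → $45,175; Okafor 22,588.71 → $22,600; Kowalski 2,258.87 → $2,250.

Marchetti: $45,175 · Okafor: $22,600 · Kowalski: $2,250 · Petrov: $16,400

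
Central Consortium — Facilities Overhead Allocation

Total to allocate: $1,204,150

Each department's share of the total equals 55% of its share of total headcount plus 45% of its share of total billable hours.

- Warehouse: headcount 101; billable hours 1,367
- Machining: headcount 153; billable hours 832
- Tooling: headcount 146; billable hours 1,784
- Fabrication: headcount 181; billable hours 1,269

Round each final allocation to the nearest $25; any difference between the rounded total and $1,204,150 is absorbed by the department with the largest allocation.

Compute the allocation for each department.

Warehouse: $256,175; Machining: $260,250; Tooling: $350,475; Fabrication: $337,250

Headcount total 581; billable hours total 5,252.
Combined weights (55% headcount + 45% billable hours): Warehouse 0.2127; Machining 0.2161; Tooling 0.2911; Fabrication 0.2801.
Raw shares: Warehouse 256,168.25; Machining 260,245.25; Tooling 350,487.17; Fabrication 337,249.33.
At nearest $25: Warehouse $256,175; Machining $260,250; Tooling $350,475; Fabrication $337,250. Sum = $1,204,150.
No rounding difference to absorb.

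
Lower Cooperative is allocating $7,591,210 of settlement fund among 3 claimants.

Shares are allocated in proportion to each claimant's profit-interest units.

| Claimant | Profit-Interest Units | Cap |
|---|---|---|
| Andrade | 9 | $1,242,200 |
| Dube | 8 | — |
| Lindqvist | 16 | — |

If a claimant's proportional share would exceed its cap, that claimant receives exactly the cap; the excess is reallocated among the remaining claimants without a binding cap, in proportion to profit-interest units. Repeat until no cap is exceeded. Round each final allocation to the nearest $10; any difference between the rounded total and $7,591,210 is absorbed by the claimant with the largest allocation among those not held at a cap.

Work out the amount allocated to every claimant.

Andrade: $1,242,200; Dube: $2,116,340; Lindqvist: $4,232,670

Sum of profit-interest units: 33.
Proportional shares (ignoring caps): Andrade 2,070,330.00; Dube 1,840,293.33; Lindqvist 3,680,586.67.
Cap binds for Andrade ($1,242,200); balance $6,349,010 reallocated over remaining profit-interest units 24.
Redistributed shares: Dube 2,116,336.67 → $2,116,340; Lindqvist 4,232,673.33 → $4,232,670.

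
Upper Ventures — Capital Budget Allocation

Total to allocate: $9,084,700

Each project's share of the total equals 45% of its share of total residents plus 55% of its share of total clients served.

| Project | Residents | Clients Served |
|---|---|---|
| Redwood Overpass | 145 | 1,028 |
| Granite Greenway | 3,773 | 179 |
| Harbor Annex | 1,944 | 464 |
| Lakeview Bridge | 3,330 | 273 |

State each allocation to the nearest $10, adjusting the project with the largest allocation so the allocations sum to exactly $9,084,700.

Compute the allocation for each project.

Redwood Overpass: $2,706,710 · Granite Greenway: $2,138,110 · Harbor Annex: $2,057,190 · Lakeview Bridge: $2,182,690

Totals — residents 9,192, clients served 1,944.
Composite weights (45% residents + 55% clients served): Redwood Overpass 0.2979; Granite Greenway 0.2354; Harbor Annex 0.2264; Lakeview Bridge 0.2403.
Pro-rata amounts: Redwood Overpass 2,706,715.37; Granite Greenway 2,138,107.17; Harbor Annex 2,057,188.82; Lakeview Bridge 2,182,688.64.
Rounded to nearest $10: Redwood Overpass $2,706,720; Granite Greenway $2,138,110; Harbor Annex $2,057,190; Lakeview Bridge $2,182,690. Sum = $9,084,710.
Difference $9,084,700 − $9,084,710 = −$10 applied to largest allocation (Redwood Overpass): Redwood Overpass becomes $2,706,710.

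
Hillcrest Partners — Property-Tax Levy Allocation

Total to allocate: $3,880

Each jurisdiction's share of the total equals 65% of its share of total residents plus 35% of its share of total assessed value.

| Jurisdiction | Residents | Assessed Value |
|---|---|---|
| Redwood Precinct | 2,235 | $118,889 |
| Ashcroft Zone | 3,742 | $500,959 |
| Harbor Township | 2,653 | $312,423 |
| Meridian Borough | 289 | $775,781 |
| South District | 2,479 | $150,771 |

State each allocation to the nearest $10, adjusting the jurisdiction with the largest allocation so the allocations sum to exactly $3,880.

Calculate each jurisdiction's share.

Residents total 11,398; assessed value total 1,858,823.
Composite weights (65% residents + 35% assessed value): Redwood Precinct 0.1498; Ashcroft Zone 0.3077; Harbor Township 0.2101; Meridian Borough 0.1626; South District 0.1698.
Raw shares: Redwood Precinct 581.39; Ashcroft Zone 1,193.97; Harbor Township 815.27; Meridian Borough 630.71; South District 658.67.
Rounded to nearest $10: Redwood Precinct $580; Ashcroft Zone $1,190; Harbor Township $820; Meridian Borough $630; South District $660. Sum = $3,880.
Sum already equals the total — no adjustment.

Redwood Precinct: $580; Ashcroft Zone: $1,190; Harbor Township: $820; Meridian Borough: $630; South District: $660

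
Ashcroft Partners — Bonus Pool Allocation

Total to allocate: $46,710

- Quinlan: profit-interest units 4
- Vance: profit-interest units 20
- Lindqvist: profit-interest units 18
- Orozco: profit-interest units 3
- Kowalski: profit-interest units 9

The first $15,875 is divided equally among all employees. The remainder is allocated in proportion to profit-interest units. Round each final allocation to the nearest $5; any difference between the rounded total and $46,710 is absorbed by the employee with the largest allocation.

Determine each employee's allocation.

Quinlan: $5,460 · Vance: $14,590 · Lindqvist: $13,455 · Orozco: $4,890 · Kowalski: $8,315

Equal tier: $15,875 ÷ 5 = $3,175 apiece.
Remainder $30,835 by profit-interest units (total 54): Quinlan 2,284.07 → $2,285; Vance 11,420.37 → $11,420; Lindqvist 10,278.33 → $10,280; Orozco 1,713.06 → $1,715; Kowalski 5,139.17 → $5,140.
Rounding difference −$5 on remainder applied to Vance.
Totals: Quinlan $3,175 + $2,285 = $5,460; Vance $3,175 + $11,415 = $14,590; Lindqvist $3,175 + $10,280 = $13,455; Orozco $3,175 + $1,715 = $4,890; Kowalski $3,175 + $5,140 = $8,315.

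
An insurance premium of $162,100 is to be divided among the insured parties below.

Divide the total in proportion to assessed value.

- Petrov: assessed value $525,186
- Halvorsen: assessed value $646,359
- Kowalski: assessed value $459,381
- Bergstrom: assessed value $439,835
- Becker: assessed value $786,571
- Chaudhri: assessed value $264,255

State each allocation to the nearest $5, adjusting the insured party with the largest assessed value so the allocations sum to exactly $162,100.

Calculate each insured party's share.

Petrov: $27,270 · Halvorsen: $33,565 · Kowalski: $23,855 · Bergstrom: $22,840 · Becker: $40,850 · Chaudhri: $13,720

Sum of assessed value: 3,121,587.
Pro-rata amounts: Petrov 525,186/3,121,587 × $162,100 = 27,272.23; Halvorsen 646,359/3,121,587 × $162,100 = 33,564.59; Kowalski 459,381/3,121,587 × $162,100 = 23,855.06; Bergstrom 439,835/3,121,587 × $162,100 = 22,840.07; Becker 786,571/3,121,587 × $162,100 = 40,845.62; Chaudhri 264,255/3,121,587 × $162,100 = 13,722.42.
At nearest $5: Petrov $27,270; Halvorsen $33,565; Kowalski $23,855; Bergstrom $22,840; Becker $40,845; Chaudhri $13,720. Sum = $162,095.
Difference $162,100 − $162,095 = +$5 applied to largest assessed value (Becker): Becker becomes $40,850.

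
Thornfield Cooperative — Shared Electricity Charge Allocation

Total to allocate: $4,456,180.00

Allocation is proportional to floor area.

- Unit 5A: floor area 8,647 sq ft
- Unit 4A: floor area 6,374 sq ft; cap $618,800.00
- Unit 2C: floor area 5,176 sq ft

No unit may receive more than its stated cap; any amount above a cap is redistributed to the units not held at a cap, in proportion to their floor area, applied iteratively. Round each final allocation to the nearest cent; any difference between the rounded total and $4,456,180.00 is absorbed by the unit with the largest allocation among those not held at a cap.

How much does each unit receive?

Unit 5A: $2,400,479.26; Unit 4A: $618,800.00; Unit 2C: $1,436,900.74

Floor area total: 20,197.
Unconstrained shares: Unit 5A 1,907,837.2263; Unit 4A 1,406,332.1939; Unit 2C 1,142,010.5798.
Capped: Unit 4A ($618,800.00); residual $3,837,380.00 reallocated over remaining floor area 13,823.
Redistributed shares: Unit 5A 2,400,479.2635 → $2,400,479.26; Unit 2C 1,436,900.7365 → $1,436,900.74.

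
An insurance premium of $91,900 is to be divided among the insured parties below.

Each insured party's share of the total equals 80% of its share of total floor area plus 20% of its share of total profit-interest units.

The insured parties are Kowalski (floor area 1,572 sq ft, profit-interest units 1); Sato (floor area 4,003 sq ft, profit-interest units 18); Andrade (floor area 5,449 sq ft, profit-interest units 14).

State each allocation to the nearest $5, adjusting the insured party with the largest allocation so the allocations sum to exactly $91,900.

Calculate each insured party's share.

Kowalski: $11,040; Sato: $36,720; Andrade: $44,140

Floor area total 11,024; profit-interest units total 33.
Blended shares (80% floor area + 20% profit-interest units): Kowalski 0.1201; Sato 0.3996; Andrade 0.4803.
Unrounded shares: Kowalski 11,040.77; Sato 36,721.80; Andrade 44,137.42.
Rounded to nearest $5: Kowalski $11,040; Sato $36,720; Andrade $44,135. Sum = $91,895.
Difference $91,900 − $91,895 = +$5 applied to largest allocation (Andrade): Andrade becomes $44,140.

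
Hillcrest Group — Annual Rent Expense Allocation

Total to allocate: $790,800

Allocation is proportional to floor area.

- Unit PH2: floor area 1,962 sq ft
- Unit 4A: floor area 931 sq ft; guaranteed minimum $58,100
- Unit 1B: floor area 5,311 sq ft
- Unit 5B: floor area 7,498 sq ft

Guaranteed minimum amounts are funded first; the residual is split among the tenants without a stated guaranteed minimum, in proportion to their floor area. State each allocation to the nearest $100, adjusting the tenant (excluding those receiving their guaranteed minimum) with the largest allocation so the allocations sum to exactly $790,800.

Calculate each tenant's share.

Guaranteed amounts: Unit 4A $58,100. Residual $732,700.
Residual split over remaining floor area 14,771: Unit PH2 97,322.96 → $97,300; Unit 1B 263,446.60 → $263,400; Unit 5B 371,930.44 → $371,900.
Rounding difference +$100 applied to Unit 5B → $372,000.

Unit PH2: $97,300 · Unit 4A: $58,100 · Unit 1B: $263,400 · Unit 5B: $372,000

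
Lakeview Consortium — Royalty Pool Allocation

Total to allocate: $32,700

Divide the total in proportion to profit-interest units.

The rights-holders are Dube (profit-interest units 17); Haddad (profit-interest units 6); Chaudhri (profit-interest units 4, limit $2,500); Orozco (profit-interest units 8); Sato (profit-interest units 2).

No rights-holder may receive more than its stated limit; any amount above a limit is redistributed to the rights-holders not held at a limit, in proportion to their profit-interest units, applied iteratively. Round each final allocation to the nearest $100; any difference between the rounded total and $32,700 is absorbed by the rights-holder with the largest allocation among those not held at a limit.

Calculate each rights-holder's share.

Sum of profit-interest units: 37.
Proportional shares (ignoring caps): Dube 15,024.32; Haddad 5,302.70; Chaudhri 3,535.14; Orozco 7,070.27; Sato 1,767.57.
Capped: Chaudhri ($2,500); balance $30,200 reallocated over remaining profit-interest units 33.
Remaining shares: Dube 15,557.58 → $15,600; Haddad 5,490.91 → $5,500; Orozco 7,321.21 → $7,300; Sato 1,830.30 → $1,800.

Dube: $15,600; Haddad: $5,500; Chaudhri: $2,500; Orozco: $7,300; Sato: $1,800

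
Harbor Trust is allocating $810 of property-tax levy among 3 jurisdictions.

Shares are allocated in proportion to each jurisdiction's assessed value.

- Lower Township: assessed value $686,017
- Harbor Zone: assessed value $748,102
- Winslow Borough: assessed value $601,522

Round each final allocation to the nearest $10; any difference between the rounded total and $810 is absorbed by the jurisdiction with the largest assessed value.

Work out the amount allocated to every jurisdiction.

Lower Township: $270 · Harbor Zone: $300 · Winslow Borough: $240

Total assessed value = 686,017 + 748,102 + 601,522 = 2,035,641.
Unrounded shares: Lower Township 272.97; Harbor Zone 297.68; Winslow Borough 239.35.
Rounded to nearest $10: Lower Township $270; Harbor Zone $300; Winslow Borough $240. Sum = $810.
No rounding difference to absorb.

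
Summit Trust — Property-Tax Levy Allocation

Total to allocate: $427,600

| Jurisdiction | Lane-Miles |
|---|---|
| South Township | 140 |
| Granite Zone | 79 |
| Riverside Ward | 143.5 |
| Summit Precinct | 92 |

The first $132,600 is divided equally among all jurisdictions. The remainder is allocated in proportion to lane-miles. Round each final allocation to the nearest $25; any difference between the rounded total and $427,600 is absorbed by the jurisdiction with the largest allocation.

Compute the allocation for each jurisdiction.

South Township: $124,025; Granite Zone: $84,425; Riverside Ward: $126,275; Summit Precinct: $92,875

$132,600 shared equally gives $33,150 per jurisdiction.
Remainder $295,000 by lane-miles (total 454.5): South Township 90,869.09 → $90,875; Granite Zone 51,276.13 → $51,275; Riverside Ward 93,140.81 → $93,150; Summit Precinct 59,713.97 → $59,725.
Rounding difference −$25 on remainder applied to Riverside Ward.
Totals: South Township $33,150 + $90,875 = $124,025; Granite Zone $33,150 + $51,275 = $84,425; Riverside Ward $33,150 + $93,125 = $126,275; Summit Precinct $33,150 + $59,725 = $92,875.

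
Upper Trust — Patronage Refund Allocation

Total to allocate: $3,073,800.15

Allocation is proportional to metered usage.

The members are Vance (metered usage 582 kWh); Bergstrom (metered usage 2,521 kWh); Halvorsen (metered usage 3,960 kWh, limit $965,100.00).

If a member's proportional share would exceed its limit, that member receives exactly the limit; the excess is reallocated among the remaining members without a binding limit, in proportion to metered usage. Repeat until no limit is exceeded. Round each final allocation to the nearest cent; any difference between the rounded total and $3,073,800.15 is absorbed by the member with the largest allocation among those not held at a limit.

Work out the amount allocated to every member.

Vance: $395,508.70; Bergstrom: $1,713,191.45; Halvorsen: $965,100.00

Metered usage total: 7,063.
Unconstrained shares: Vance 253,284.9621; Bergstrom 1,097,132.9716; Halvorsen 1,723,382.2163.
Held at cap: Halvorsen ($965,100.00); residual $2,108,700.15 reallocated over remaining metered usage 3,103.
Redistributed shares: Vance 395,508.6972 → $395,508.70; Bergstrom 1,713,191.4528 → $1,713,191.45.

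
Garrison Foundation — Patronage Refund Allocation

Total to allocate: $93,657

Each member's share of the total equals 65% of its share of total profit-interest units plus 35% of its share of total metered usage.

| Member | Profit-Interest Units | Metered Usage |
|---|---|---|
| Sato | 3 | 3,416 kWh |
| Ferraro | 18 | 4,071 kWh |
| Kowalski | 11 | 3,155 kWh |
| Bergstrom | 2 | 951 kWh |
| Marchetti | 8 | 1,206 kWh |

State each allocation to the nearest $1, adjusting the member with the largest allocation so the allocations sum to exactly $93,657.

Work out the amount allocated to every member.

Profit-interest units total 42; metered usage total 12,799.
Composite weights (65% profit-interest units + 35% metered usage): Sato 0.1398; Ferraro 0.3899; Kowalski 0.2565; Bergstrom 0.0570; Marchetti 0.1568.
Pro-rata amounts: Sato 13,097.19; Ferraro 36,516.54; Kowalski 24,024.37; Bergstrom 5,334.55; Marchetti 14,684.36.
At nearest $1: Sato $13,097; Ferraro $36,517; Kowalski $24,024; Bergstrom $5,335; Marchetti $14,684. Sum = $93,657.
No rounding difference to absorb.

Sato: $13,097 | Ferraro: $36,517 | Kowalski: $24,024 | Bergstrom: $5,335 | Marchetti: $14,684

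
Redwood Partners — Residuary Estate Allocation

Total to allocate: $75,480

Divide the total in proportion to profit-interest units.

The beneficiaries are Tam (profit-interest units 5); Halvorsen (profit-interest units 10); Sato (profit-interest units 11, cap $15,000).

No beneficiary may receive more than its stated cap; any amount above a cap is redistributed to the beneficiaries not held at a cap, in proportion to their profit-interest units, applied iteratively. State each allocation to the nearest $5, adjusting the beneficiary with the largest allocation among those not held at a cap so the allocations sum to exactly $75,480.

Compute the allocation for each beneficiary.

Tam: $20,160 · Halvorsen: $40,320 · Sato: $15,000

Total profit-interest units = 26.
Unconstrained shares: Tam 14,515.38; Halvorsen 29,030.77; Sato 31,933.85.
Capped: Sato ($15,000); remaining pool $60,480 reallocated over remaining profit-interest units 15.
Redistributed shares: Tam 20,160.00 → $20,160; Halvorsen 40,320.00 → $40,320.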